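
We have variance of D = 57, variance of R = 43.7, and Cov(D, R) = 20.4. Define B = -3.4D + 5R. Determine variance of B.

variance of B = 1057.82

variance of B = a²·variance of D + b²·variance of R + 2ab·Cov(D, R) with a = -3.4, b = 5.
= (-3.4)²·57 + 5²·43.7 + 2·(-3.4)·5·20.4
= 658.92 + 1092.5 + (-693.6) = 1057.82.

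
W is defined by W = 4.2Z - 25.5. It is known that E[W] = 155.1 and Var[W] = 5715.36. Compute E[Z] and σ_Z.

E[Z] = 43, σ_Z = 18

From W = 4.2Z - 25.5: E[W] = a·E[Z] + b, so E[Z] = (E[W] − b)/a = (155.1 − (-25.5))/4.2 = 43.
σ_W = √5715.36 = 75.6.
σ_W = |a|·σ_Z, so σ_Z = 75.6/|4.2| = 18.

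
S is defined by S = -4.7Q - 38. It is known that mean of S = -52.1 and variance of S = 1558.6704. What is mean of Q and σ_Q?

mean of Q = 3, σ_Q = 8.4

From S = -4.7Q - 38: mean of S = a·mean of Q + b, so mean of Q = (mean of S − b)/a = (-52.1 − (-38))/(-4.7) = 3.
σ_S = √1558.6704 = 39.48.
σ_S = |a|·σ_Q, so σ_Q = 39.48/|-4.7| = 8.4.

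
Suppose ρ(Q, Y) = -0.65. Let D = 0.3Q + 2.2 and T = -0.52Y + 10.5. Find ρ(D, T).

ρ(D, T) = 0.65

Linear rescalings preserve |correlation|; the slopes 0.3 and -0.52 have opposite signs, so the correlation flips sign: ρ(D, T) = −ρ(Q, Y) = 0.65.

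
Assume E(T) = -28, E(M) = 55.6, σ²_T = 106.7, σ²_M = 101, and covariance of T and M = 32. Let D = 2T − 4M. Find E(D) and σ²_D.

E(D) = -278.4, σ²_D = 1530.8

E(D) = 2·E(T) + (-4)·E(M) = 2·(-28) + (-4)·55.6 = -278.4.
σ²_D = a²·σ²_T + b²·σ²_M + 2ab·covariance of T and M with a = 2, b = -4.
= 2²·106.7 + (-4)²·101 + 2·2·(-4)·32
= 426.8 + 1616 + (-512) = 1530.8.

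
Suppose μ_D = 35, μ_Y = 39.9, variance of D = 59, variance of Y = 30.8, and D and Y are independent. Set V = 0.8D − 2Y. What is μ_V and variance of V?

μ_V = 0.8·μ_D + (-2)·μ_Y = 0.8·35 + (-2)·39.9 = -51.8.
variance of V = a²·variance of D + b²·variance of Y + 2ab·Cov[D, Y] with a = 0.8, b = -2.
Independence gives Cov[D, Y] = 0.
= 0.8²·59 + (-2)²·30.8 + 2·0.8·(-2)·0
= 37.76 + 123.2 + 0 = 160.96.

μ_V = -51.8, variance of V = 160.96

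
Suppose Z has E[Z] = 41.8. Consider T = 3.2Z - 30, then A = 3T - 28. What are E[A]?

E[T] = 3.2·41.8 + (-30) = 103.76.
E[A] = 3·103.76 + (-28) = 283.28.

E[A] = 283.28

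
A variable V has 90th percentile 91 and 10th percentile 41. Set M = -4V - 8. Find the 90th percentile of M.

Since a = -4 < 0 the transformation is decreasing, reversing order: the 90th percentile of M corresponds to the 10th percentile of V.
So P_{90}(M) = a·P_{10}(V) + b = (-4)·41 + (-8) = -172.

90th percentile of M = -172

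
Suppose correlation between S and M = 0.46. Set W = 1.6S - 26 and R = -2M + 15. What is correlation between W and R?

Linear rescalings preserve |correlation|; the slopes 1.6 and -2 have opposite signs, so the correlation flips sign: correlation between W and R = −correlation between S and M = -0.46.

correlation between W and R = -0.46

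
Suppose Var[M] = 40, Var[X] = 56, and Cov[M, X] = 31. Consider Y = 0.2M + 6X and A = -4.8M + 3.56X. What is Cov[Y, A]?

Cov[Y, A] = 287.032

By bilinearity, Cov[Y, A] = ac·Var[M] + bd·Var[X] + (ad+bc)·Cov[M, X], with a=0.2, b=6, c=-4.8, d=3.56.
ac·Var[M] = 0.2·(-4.8)·40 = -38.4
bd·Var[X] = 6·3.56·56 = 1196.16
(ad+bc)·Cov[M, X] = (-28.088)·31 = -870.728
Cov[Y, A] = -38.4 + 1196.16 + (-870.728) = 287.032.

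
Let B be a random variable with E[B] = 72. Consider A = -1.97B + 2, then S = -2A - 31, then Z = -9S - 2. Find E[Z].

E[Z] = -2240.12

E[A] = (-1.97)·72 + 2 = -139.84.
E[S] = (-2)·(-139.84) + (-31) = 248.68.
E[Z] = (-9)·248.68 + (-2) = -2240.12.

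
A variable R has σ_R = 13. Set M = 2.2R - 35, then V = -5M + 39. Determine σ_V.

σ_V = 143

σ_M = |2.2|·13 = 28.6.
σ_V = |-5|·28.6 = 143.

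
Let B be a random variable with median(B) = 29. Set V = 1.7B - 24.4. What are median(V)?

median(V) = 24.9

A linear map preserves order up to sign, so median(V) = a·median(B) + b = 1.7·29 + (-24.4) = 24.9.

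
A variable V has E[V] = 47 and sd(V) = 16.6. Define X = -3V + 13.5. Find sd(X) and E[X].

sd(X) = 49.8, E[X] = -127.5

X = -3V + 13.5 is linear with a = -3, b = 13.5.
sd(X) = |a|·sd(V) = |-3|·16.6 = 49.8.
E[X] = a·E[V] + b = (-3)·47 + 13.5 = -127.5.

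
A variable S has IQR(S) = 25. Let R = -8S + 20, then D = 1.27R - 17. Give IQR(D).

IQR(D) = 254

IQR(R) = |-8|·25 = 200.
IQR(D) = |1.27|·200 = 254.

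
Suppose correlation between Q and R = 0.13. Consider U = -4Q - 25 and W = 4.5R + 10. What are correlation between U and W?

Linear rescalings preserve |correlation|; the slopes -4 and 4.5 have opposite signs, so the correlation flips sign: correlation between U and W = −correlation between Q and R = -0.13.

correlation between U and W = -0.13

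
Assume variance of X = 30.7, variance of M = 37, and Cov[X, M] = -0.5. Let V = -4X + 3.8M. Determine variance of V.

variance of V = a²·variance of X + b²·variance of M + 2ab·Cov[X, M] with a = -4, b = 3.8.
= (-4)²·30.7 + 3.8²·37 + 2·(-4)·3.8·(-0.5)
= 491.2 + 534.28 + 15.2 = 1040.68.

variance of V = 1040.68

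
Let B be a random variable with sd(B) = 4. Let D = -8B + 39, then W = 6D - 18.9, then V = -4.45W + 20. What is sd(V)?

sd(V) = 854.4

sd(D) = |-8|·4 = 32.
sd(W) = |6|·32 = 192.
sd(V) = |-4.45|·192 = 854.4.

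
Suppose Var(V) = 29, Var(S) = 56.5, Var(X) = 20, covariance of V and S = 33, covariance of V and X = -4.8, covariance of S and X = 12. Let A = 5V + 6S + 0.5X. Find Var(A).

Var(A) = a²·Var(V) + b²·Var(S) + c²·Var(X) + 2ab·covariance of V and S + 2ac·covariance of V and X + 2bc·covariance of S and X, with a = 5, b = 6, c = 0.5.
= 725 + 2034 + 5 + 1980 + (-24) + 72
= 4792.

Var(A) = 4792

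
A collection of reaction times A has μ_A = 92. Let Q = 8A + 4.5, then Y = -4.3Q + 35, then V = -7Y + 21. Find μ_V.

μ_V = 22065.05

μ_Q = 8·92 + 4.5 = 740.5.
μ_Y = (-4.3)·740.5 + 35 = -3149.15.
μ_V = (-7)·(-3149.15) + 21 = 22065.05.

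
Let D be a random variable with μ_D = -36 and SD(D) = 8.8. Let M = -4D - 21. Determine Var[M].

Var[M] = 1239.04

M = -4D - 21 is linear with a = -4, b = -21.
Var[D] = 8.8² = 77.44.
Var[M] = a²·Var[D] = (-4)²·77.44 = 1239.04 (the additive constant -21 does not affect variance).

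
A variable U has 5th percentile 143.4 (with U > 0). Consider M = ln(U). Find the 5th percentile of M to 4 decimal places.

ln(U) is increasing, so P_{5}(M) = g(P_{5}(U)) ≈ 4.9656.

5th percentile of M = 4.9656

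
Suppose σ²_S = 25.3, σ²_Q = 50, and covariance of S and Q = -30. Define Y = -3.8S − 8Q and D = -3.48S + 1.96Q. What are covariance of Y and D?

covariance of Y and D = -1061.1928

By bilinearity, covariance of Y and D = ac·σ²_S + bd·σ²_Q + (ad+bc)·covariance of S and Q, with a=-3.8, b=-8, c=-3.48, d=1.96.
ac·σ²_S = (-3.8)·(-3.48)·25.3 = 334.5672
bd·σ²_Q = (-8)·1.96·50 = -784
(ad+bc)·covariance of S and Q = (20.392)·(-30) = -611.76
covariance of Y and D = 334.5672 + (-784) + (-611.76) = -1061.1928.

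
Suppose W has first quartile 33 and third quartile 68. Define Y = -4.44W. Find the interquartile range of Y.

IQR(Y) = 155.4

IQR of W = Q3 − Q1 = 68 − 33 = 35.
Under Y = aW + b, IQR(Y) = |a|·IQR(W) = |-4.44|·35 = 155.4 (shifts cancel; spread scales by |a|).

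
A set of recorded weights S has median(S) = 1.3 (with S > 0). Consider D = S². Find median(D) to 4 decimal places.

median(D) = 1.69

S² is monotone on this domain, so median(D) = square(1.3) = 1.69.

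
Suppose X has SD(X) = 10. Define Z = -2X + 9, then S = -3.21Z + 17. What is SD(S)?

SD(S) = 64.2

SD(Z) = |-2|·10 = 20.
SD(S) = |-3.21|·20 = 64.2.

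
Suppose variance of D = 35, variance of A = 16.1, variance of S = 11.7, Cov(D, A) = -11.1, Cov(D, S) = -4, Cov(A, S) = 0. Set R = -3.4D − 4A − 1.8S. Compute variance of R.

variance of R = a²·variance of D + b²·variance of A + c²·variance of S + 2ab·Cov(D, A) + 2ac·Cov(D, S) + 2bc·Cov(A, S), with a = -3.4, b = -4, c = -1.8.
= 404.6 + 257.6 + 37.908 + (-301.92) + (-48.96) + 0
= 349.228.

variance of R = 349.228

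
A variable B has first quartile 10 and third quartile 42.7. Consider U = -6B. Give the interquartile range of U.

IQR of B = Q3 − Q1 = 42.7 − 10 = 32.7.
Under U = aB + b, IQR(U) = |a|·IQR(B) = |-6|·32.7 = 196.2 (shifts cancel; spread scales by |a|).

IQR(U) = 196.2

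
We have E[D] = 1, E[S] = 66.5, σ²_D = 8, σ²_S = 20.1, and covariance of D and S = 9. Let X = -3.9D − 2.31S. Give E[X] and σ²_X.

E[X] = (-3.9)·E[D] + (-2.31)·E[S] = (-3.9)·1 + (-2.31)·66.5 = -157.515.
σ²_X = a²·σ²_D + b²·σ²_S + 2ab·covariance of D and S with a = -3.9, b = -2.31.
= (-3.9)²·8 + (-2.31)²·20.1 + 2·(-3.9)·(-2.31)·9
= 121.68 + 107.25561 + 162.162 = 391.09761.

E[X] = -157.515, σ²_X = 391.09761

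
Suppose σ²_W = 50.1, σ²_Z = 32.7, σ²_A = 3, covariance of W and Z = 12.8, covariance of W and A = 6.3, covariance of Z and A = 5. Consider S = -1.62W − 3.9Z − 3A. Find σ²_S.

σ²_S = a²·σ²_W + b²·σ²_Z + c²·σ²_A + 2ab·covariance of W and Z + 2ac·covariance of W and A + 2bc·covariance of Z and A, with a = -1.62, b = -3.9, c = -3.
= 131.48244 + 497.367 + 27 + 161.7408 + 61.236 + 117
= 995.82624.

σ²_S = 995.82624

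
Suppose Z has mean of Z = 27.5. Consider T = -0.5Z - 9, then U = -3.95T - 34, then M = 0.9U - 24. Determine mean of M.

mean of T = (-0.5)·27.5 + (-9) = -22.75.
mean of U = (-3.95)·(-22.75) + (-34) = 55.8625.
mean of M = 0.9·55.8625 + (-24) = 26.27625.

mean of M = 26.27625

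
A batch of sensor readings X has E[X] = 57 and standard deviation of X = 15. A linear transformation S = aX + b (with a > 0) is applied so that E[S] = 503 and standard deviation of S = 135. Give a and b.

standard deviation of S = a·standard deviation of X (a > 0), so a = 135/15 = 9.
E[S] = a·E[X] + b, so b = 503 − 9·57 = -10.

a = 9, b = -10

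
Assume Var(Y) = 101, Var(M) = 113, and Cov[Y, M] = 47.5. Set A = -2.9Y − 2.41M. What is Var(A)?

Var(A) = a²·Var(Y) + b²·Var(M) + 2ab·Cov[Y, M] with a = -2.9, b = -2.41.
= (-2.9)²·101 + (-2.41)²·113 + 2·(-2.9)·(-2.41)·47.5
= 849.41 + 656.3153 + 663.955 = 2169.6803.

Var(A) = 2169.6803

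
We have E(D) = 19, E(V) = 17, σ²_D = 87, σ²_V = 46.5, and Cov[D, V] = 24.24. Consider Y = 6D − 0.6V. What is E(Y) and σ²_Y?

E(Y) = 6·E(D) + (-0.6)·E(V) = 6·19 + (-0.6)·17 = 103.8.
σ²_Y = a²·σ²_D + b²·σ²_V + 2ab·Cov[D, V] with a = 6, b = -0.6.
= 6²·87 + (-0.6)²·46.5 + 2·6·(-0.6)·24.24
= 3132 + 16.74 + (-174.528) = 2974.212.

E(Y) = 103.8, σ²_Y = 2974.212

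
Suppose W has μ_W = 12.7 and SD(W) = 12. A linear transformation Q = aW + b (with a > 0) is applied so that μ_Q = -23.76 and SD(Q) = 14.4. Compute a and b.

a = 1.2, b = -39

SD(Q) = a·SD(W) (a > 0), so a = 14.4/12 = 1.2.
μ_Q = a·μ_W + b, so b = -23.76 − 1.2·12.7 = -39.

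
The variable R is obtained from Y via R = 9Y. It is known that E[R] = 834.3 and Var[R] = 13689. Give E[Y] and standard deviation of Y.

From R = 9Y: E[R] = a·E[Y] + b, so E[Y] = (E[R] − b)/a = (834.3 − 0)/9 = 92.7.
standard deviation of R = √13689 = 117.
standard deviation of R = |a|·standard deviation of Y, so standard deviation of Y = 117/|9| = 13.

E[Y] = 92.7, standard deviation of Y = 13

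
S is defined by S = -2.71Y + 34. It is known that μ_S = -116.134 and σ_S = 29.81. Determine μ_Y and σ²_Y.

μ_Y = 55.4, σ²_Y = 121

From S = -2.71Y + 34: μ_S = a·μ_Y + b, so μ_Y = (μ_S − b)/a = (-116.134 − 34)/(-2.71) = 55.4.
σ²_S = 29.81² = 888.6361.
σ²_S = a²·σ²_Y, so σ²_Y = 888.6361/(-2.71)² = 121.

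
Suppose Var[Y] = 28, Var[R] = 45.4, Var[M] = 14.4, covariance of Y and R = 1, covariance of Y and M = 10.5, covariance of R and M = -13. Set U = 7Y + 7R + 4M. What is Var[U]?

Var[U] = a²·Var[Y] + b²·Var[R] + c²·Var[M] + 2ab·covariance of Y and R + 2ac·covariance of Y and M + 2bc·covariance of R and M, with a = 7, b = 7, c = 4.
= 1372 + 2224.6 + 230.4 + 98 + 588 + (-728)
= 3785.

Var[U] = 3785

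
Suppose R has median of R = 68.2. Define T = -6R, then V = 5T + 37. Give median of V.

median of T = (-6)·68.2 = -409.2.
median of V = 5·(-409.2) + 37 = -2009.

median of V = -2009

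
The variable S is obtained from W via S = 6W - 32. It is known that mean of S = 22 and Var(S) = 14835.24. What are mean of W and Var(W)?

From S = 6W - 32: mean of S = a·mean of W + b, so mean of W = (mean of S − b)/a = (22 − (-32))/6 = 9.
Var(S) = a²·Var(W), so Var(W) = 14835.24/6² = 412.09.

mean of W = 9, Var(W) = 412.09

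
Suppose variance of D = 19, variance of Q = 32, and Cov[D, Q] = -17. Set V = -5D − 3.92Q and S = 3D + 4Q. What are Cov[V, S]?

By bilinearity, Cov[V, S] = ac·variance of D + bd·variance of Q + (ad+bc)·Cov[D, Q], with a=-5, b=-3.92, c=3, d=4.
ac·variance of D = (-5)·3·19 = -285
bd·variance of Q = (-3.92)·4·32 = -501.76
(ad+bc)·Cov[D, Q] = (-31.76)·(-17) = 539.92
Cov[V, S] = -285 + (-501.76) + 539.92 = -246.84.

Cov[V, S] = -246.84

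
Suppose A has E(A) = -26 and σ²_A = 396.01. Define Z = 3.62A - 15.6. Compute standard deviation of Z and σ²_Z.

standard deviation of Z = 72.038, σ²_Z = 5189.473444

Z = 3.62A - 15.6 is linear with a = 3.62, b = -15.6.
standard deviation of A = √396.01 = 19.9.
standard deviation of Z = |a|·standard deviation of A = |3.62|·19.9 = 72.038.
σ²_Z = a²·σ²_A = 3.62²·396.01 = 5189.473444 (the additive constant -15.6 does not affect variance).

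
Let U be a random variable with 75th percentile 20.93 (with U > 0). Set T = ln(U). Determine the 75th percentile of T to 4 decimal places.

ln(U) is increasing, so P_{75}(T) = g(P_{75}(U)) ≈ 3.0412.

75th percentile of T = 3.0412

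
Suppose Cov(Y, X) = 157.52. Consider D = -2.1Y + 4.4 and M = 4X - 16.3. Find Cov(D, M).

Cov(D, M) = -1323.168

Cov(D, M) = a·c·Cov(Y, X) = (-2.1)·4·157.52 = -1323.168. Additive constants drop out.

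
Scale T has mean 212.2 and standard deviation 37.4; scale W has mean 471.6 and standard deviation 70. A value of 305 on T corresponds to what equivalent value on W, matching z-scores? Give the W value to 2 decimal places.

W = 645.29

z = (305 − 212.2)/37.4 ≈ 2.4813.
W = 471.6 + z·70 = 471.6 + (305 − 212.2)·70/37.4 ≈ 645.29.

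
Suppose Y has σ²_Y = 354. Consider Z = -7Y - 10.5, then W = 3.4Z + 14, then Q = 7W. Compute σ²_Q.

σ²_Q = 9825468.24

σ²_Z = (-7)²·354 = 17346.
σ²_W = 3.4²·17346 = 200519.76.
σ²_Q = 7²·200519.76 = 9825468.24.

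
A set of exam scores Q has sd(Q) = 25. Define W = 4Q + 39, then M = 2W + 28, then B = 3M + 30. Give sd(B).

sd(B) = 600

sd(W) = |4|·25 = 100.
sd(M) = |2|·100 = 200.
sd(B) = |3|·200 = 600.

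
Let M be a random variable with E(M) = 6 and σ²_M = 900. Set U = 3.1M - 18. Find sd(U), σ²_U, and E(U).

U = 3.1M - 18 is linear with a = 3.1, b = -18.
sd(M) = √900 = 30.
sd(U) = |a|·sd(M) = |3.1|·30 = 93.
σ²_U = a²·σ²_M = 3.1²·900 = 8649 (the additive constant -18 does not affect variance).
E(U) = a·E(M) + b = 3.1·6 + (-18) = 0.6.

sd(U) = 93, σ²_U = 8649, E(U) = 0.6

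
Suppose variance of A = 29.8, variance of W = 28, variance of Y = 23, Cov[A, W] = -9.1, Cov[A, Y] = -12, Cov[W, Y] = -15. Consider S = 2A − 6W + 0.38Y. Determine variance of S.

variance of S = a²·variance of A + b²·variance of W + c²·variance of Y + 2ab·Cov[A, W] + 2ac·Cov[A, Y] + 2bc·Cov[W, Y], with a = 2, b = -6, c = 0.38.
= 119.2 + 1008 + 3.3212 + 218.4 + (-18.24) + 68.4
= 1399.0812.

variance of S = 1399.0812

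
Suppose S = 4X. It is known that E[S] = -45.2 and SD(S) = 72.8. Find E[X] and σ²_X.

E[X] = -11.3, σ²_X = 331.24

From S = 4X: E[S] = a·E[X] + b, so E[X] = (E[S] − b)/a = (-45.2 − 0)/4 = -11.3.
σ²_S = 72.8² = 5299.84.
σ²_S = a²·σ²_X, so σ²_X = 5299.84/4² = 331.24.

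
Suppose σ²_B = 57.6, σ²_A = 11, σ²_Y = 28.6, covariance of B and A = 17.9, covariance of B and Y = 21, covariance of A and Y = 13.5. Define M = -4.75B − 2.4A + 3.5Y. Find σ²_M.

σ²_M = a²·σ²_B + b²·σ²_A + c²·σ²_Y + 2ab·covariance of B and A + 2ac·covariance of B and Y + 2bc·covariance of A and Y, with a = -4.75, b = -2.4, c = 3.5.
= 1299.6 + 63.36 + 350.35 + 408.12 + (-698.25) + (-226.8)
= 1196.38.

σ²_M = 1196.38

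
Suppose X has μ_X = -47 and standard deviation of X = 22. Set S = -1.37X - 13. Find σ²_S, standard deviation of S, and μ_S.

S = -1.37X - 13 is linear with a = -1.37, b = -13.
σ²_X = 22² = 484.
σ²_S = a²·σ²_X = (-1.37)²·484 = 908.4196 (the additive constant -13 does not affect variance).
standard deviation of S = |a|·standard deviation of X = |-1.37|·22 = 30.14.
μ_S = a·μ_X + b = (-1.37)·(-47) + (-13) = 51.39.

σ²_S = 908.4196, standard deviation of S = 30.14, μ_S = 51.39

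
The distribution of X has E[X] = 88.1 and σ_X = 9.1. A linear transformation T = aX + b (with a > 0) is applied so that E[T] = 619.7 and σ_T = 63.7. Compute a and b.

σ_T = a·σ_X (a > 0), so a = 63.7/9.1 = 7.
E[T] = a·E[X] + b, so b = 619.7 − 7·88.1 = 3.

a = 7, b = 3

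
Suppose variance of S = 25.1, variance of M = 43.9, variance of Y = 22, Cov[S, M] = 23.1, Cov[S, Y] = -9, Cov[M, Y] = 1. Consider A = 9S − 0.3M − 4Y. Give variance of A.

variance of A = 2914.711

variance of A = a²·variance of S + b²·variance of M + c²·variance of Y + 2ab·Cov[S, M] + 2ac·Cov[S, Y] + 2bc·Cov[M, Y], with a = 9, b = -0.3, c = -4.
= 2033.1 + 3.951 + 352 + (-124.74) + 648 + 2.4
= 2914.711.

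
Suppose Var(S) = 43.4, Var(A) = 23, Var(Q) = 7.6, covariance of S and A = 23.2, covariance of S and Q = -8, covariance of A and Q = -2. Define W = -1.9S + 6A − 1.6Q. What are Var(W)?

Var(W) = 464.93

Var(W) = a²·Var(S) + b²·Var(A) + c²·Var(Q) + 2ab·covariance of S and A + 2ac·covariance of S and Q + 2bc·covariance of A and Q, with a = -1.9, b = 6, c = -1.6.
= 156.674 + 828 + 19.456 + (-528.96) + (-48.64) + 38.4
= 464.93.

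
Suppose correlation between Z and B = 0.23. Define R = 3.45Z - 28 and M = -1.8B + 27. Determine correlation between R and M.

Linear rescalings preserve |correlation|; the slopes 3.45 and -1.8 have opposite signs, so the correlation flips sign: correlation between R and M = −correlation between Z and B = -0.23.

correlation between R and M = -0.23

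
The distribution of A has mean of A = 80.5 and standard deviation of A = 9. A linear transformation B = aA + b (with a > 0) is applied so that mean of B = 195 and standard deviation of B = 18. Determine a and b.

a = 2, b = 34

standard deviation of B = a·standard deviation of A (a > 0), so a = 18/9 = 2.
mean of B = a·mean of A + b, so b = 195 − 2·80.5 = 34.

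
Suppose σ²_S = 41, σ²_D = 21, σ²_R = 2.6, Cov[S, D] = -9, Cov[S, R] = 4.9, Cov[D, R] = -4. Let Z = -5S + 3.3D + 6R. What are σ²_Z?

σ²_Z = a²·σ²_S + b²·σ²_D + c²·σ²_R + 2ab·Cov[S, D] + 2ac·Cov[S, R] + 2bc·Cov[D, R], with a = -5, b = 3.3, c = 6.
= 1025 + 228.69 + 93.6 + 297 + (-294) + (-158.4)
= 1191.89.

σ²_Z = 1191.89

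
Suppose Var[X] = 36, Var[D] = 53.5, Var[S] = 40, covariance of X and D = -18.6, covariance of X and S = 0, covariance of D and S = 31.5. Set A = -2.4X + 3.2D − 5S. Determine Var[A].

Var[A] = 1032.896

Var[A] = a²·Var[X] + b²·Var[D] + c²·Var[S] + 2ab·covariance of X and D + 2ac·covariance of X and S + 2bc·covariance of D and S, with a = -2.4, b = 3.2, c = -5.
= 207.36 + 547.84 + 1000 + 285.696 + 0 + (-1008)
= 1032.896.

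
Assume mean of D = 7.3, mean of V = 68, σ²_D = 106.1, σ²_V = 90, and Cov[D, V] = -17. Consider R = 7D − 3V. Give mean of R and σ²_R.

mean of R = -152.9, σ²_R = 6722.9

mean of R = 7·mean of D + (-3)·mean of V = 7·7.3 + (-3)·68 = -152.9.
σ²_R = a²·σ²_D + b²·σ²_V + 2ab·Cov[D, V] with a = 7, b = -3.
= 7²·106.1 + (-3)²·90 + 2·7·(-3)·(-17)
= 5198.9 + 810 + 714 = 6722.9.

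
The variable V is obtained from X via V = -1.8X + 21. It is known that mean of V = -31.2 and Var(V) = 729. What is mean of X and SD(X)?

mean of X = 29, SD(X) = 15

From V = -1.8X + 21: mean of V = a·mean of X + b, so mean of X = (mean of V − b)/a = (-31.2 − 21)/(-1.8) = 29.
SD(V) = √729 = 27.
SD(V) = |a|·SD(X), so SD(X) = 27/|-1.8| = 15.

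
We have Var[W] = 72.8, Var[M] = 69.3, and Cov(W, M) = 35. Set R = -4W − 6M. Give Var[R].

Var[R] = a²·Var[W] + b²·Var[M] + 2ab·Cov(W, M) with a = -4, b = -6.
= (-4)²·72.8 + (-6)²·69.3 + 2·(-4)·(-6)·35
= 1164.8 + 2494.8 + 1680 = 5339.6.

Var[R] = 5339.6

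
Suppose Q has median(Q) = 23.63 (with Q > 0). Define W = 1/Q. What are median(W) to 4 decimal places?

median(W) = 0.0423

1/Q is monotone on this domain, so median(W) = 1/(23.63) ≈ 0.0423.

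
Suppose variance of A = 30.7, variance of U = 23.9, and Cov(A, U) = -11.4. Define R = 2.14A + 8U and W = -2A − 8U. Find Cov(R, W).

Cov(R, W) = -1283.428

By bilinearity, Cov(R, W) = ac·variance of A + bd·variance of U + (ad+bc)·Cov(A, U), with a=2.14, b=8, c=-2, d=-8.
ac·variance of A = 2.14·(-2)·30.7 = -131.396
bd·variance of U = 8·(-8)·23.9 = -1529.6
(ad+bc)·Cov(A, U) = (-33.12)·(-11.4) = 377.568
Cov(R, W) = -131.396 + (-1529.6) + 377.568 = -1283.428.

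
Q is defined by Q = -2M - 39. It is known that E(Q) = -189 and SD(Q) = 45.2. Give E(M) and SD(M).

From Q = -2M - 39: E(Q) = a·E(M) + b, so E(M) = (E(Q) − b)/a = (-189 − (-39))/(-2) = 75.
SD(Q) = |a|·SD(M), so SD(M) = 45.2/|-2| = 22.6.

E(M) = 75, SD(M) = 22.6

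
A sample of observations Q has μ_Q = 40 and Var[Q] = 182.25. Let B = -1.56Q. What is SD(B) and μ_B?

B = -1.56Q is linear with a = -1.56, b = 0.
SD(Q) = √182.25 = 13.5.
SD(B) = |a|·SD(Q) = |-1.56|·13.5 = 21.06.
μ_B = a·μ_Q + b = (-1.56)·40 = -62.4.

SD(B) = 21.06, μ_B = -62.4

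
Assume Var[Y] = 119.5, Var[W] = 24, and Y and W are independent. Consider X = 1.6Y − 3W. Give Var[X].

Var[X] = 521.92

Var[X] = a²·Var[Y] + b²·Var[W] + 2ab·Cov(Y, W) with a = 1.6, b = -3.
Independence gives Cov(Y, W) = 0.
= 1.6²·119.5 + (-3)²·24 + 2·1.6·(-3)·0
= 305.92 + 216 + 0 = 521.92.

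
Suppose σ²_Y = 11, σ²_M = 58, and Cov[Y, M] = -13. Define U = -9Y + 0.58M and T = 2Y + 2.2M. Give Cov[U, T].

By bilinearity, Cov[U, T] = ac·σ²_Y + bd·σ²_M + (ad+bc)·Cov[Y, M], with a=-9, b=0.58, c=2, d=2.2.
ac·σ²_Y = (-9)·2·11 = -198
bd·σ²_M = 0.58·2.2·58 = 74.008
(ad+bc)·Cov[Y, M] = (-18.64)·(-13) = 242.32
Cov[U, T] = -198 + 74.008 + 242.32 = 118.328.

Cov[U, T] = 118.328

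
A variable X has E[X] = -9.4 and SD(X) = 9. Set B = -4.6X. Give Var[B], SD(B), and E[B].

Var[B] = 1713.96, SD(B) = 41.4, E[B] = 43.24

B = -4.6X is linear with a = -4.6, b = 0.
Var[X] = 9² = 81.
Var[B] = a²·Var[X] = (-4.6)²·81 = 1713.96.
SD(B) = |a|·SD(X) = |-4.6|·9 = 41.4.
E[B] = a·E[X] + b = (-4.6)·(-9.4) = 43.24.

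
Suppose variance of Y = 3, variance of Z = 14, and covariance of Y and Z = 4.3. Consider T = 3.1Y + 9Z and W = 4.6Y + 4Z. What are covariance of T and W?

covariance of T and W = 778.12

By bilinearity, covariance of T and W = ac·variance of Y + bd·variance of Z + (ad+bc)·covariance of Y and Z, with a=3.1, b=9, c=4.6, d=4.
ac·variance of Y = 3.1·4.6·3 = 42.78
bd·variance of Z = 9·4·14 = 504
(ad+bc)·covariance of Y and Z = (53.8)·4.3 = 231.34
covariance of T and W = 42.78 + 504 + 231.34 = 778.12.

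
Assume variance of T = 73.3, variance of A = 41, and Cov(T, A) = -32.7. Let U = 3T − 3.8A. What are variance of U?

variance of U = 1997.3

variance of U = a²·variance of T + b²·variance of A + 2ab·Cov(T, A) with a = 3, b = -3.8.
= 3²·73.3 + (-3.8)²·41 + 2·3·(-3.8)·(-32.7)
= 659.7 + 592.04 + 745.56 = 1997.3.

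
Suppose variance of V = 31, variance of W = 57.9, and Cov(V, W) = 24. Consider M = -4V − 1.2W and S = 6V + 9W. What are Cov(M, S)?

Cov(M, S) = -2406.12

By bilinearity, Cov(M, S) = ac·variance of V + bd·variance of W + (ad+bc)·Cov(V, W), with a=-4, b=-1.2, c=6, d=9.
ac·variance of V = (-4)·6·31 = -744
bd·variance of W = (-1.2)·9·57.9 = -625.32
(ad+bc)·Cov(V, W) = (-43.2)·24 = -1036.8
Cov(M, S) = -744 + (-625.32) + (-1036.8) = -2406.12.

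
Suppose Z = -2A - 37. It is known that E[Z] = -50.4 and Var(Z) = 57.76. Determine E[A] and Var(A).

From Z = -2A - 37: E[Z] = a·E[A] + b, so E[A] = (E[Z] − b)/a = (-50.4 − (-37))/(-2) = 6.7.
Var(Z) = a²·Var(A), so Var(A) = 57.76/(-2)² = 14.44.

E[A] = 6.7, Var(A) = 14.44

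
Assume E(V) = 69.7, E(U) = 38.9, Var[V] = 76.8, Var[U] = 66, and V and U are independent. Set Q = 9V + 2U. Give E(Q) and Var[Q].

E(Q) = 9·E(V) + 2·E(U) = 9·69.7 + 2·38.9 = 705.1.
Var[Q] = a²·Var[V] + b²·Var[U] + 2ab·covariance of V and U with a = 9, b = 2.
Independence gives covariance of V and U = 0.
= 9²·76.8 + 2²·66 + 2·9·2·0
= 6220.8 + 264 + 0 = 6484.8.

E(Q) = 705.1, Var[Q] = 6484.8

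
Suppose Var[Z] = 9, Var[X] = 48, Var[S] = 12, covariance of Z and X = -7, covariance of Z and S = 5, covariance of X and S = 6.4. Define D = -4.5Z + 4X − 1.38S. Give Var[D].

Var[D] = 1216.5468

Var[D] = a²·Var[Z] + b²·Var[X] + c²·Var[S] + 2ab·covariance of Z and X + 2ac·covariance of Z and S + 2bc·covariance of X and S, with a = -4.5, b = 4, c = -1.38.
= 182.25 + 768 + 22.8528 + 252 + 62.1 + (-70.656)
= 1216.5468.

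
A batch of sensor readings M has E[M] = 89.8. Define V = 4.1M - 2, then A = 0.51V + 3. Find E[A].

E[V] = 4.1·89.8 + (-2) = 366.18.
E[A] = 0.51·366.18 + 3 = 189.7518.

E[A] = 189.7518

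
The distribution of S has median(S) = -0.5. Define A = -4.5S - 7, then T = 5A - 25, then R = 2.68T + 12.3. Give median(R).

median(A) = (-4.5)·(-0.5) + (-7) = -4.75.
median(T) = 5·(-4.75) + (-25) = -48.75.
median(R) = 2.68·(-48.75) + 12.3 = -118.35.

median(R) = -118.35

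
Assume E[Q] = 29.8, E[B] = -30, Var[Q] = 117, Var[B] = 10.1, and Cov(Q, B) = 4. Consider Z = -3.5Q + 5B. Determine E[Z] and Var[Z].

E[Z] = (-3.5)·E[Q] + 5·E[B] = (-3.5)·29.8 + 5·(-30) = -254.3.
Var[Z] = a²·Var[Q] + b²·Var[B] + 2ab·Cov(Q, B) with a = -3.5, b = 5.
= (-3.5)²·117 + 5²·10.1 + 2·(-3.5)·5·4
= 1433.25 + 252.5 + (-140) = 1545.75.

E[Z] = -254.3, Var[Z] = 1545.75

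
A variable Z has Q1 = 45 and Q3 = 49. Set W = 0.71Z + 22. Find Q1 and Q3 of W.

a = 0.71 > 0: Q1(W) = a·Q1(Z)+b = 53.95, Q3(W) = a·Q3(Z)+b = 56.79.

Q1(W) = 53.95, Q3(W) = 56.79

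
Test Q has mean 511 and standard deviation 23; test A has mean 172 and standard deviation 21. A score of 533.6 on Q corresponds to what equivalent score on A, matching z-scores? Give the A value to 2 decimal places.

A = 192.63

z = (533.6 − 511)/23 ≈ 0.9826.
A = 172 + z·21 = 172 + (533.6 − 511)·21/23 ≈ 192.63.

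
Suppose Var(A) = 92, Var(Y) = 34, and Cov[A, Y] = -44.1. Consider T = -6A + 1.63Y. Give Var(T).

Var(T) = 4264.9306

Var(T) = a²·Var(A) + b²·Var(Y) + 2ab·Cov[A, Y] with a = -6, b = 1.63.
= (-6)²·92 + 1.63²·34 + 2·(-6)·1.63·(-44.1)
= 3312 + 90.3346 + 862.596 = 4264.9306.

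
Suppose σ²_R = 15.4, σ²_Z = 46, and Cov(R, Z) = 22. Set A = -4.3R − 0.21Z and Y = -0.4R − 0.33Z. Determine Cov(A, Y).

Cov(A, Y) = 62.7418

By bilinearity, Cov(A, Y) = ac·σ²_R + bd·σ²_Z + (ad+bc)·Cov(R, Z), with a=-4.3, b=-0.21, c=-0.4, d=-0.33.
ac·σ²_R = (-4.3)·(-0.4)·15.4 = 26.488
bd·σ²_Z = (-0.21)·(-0.33)·46 = 3.1878
(ad+bc)·Cov(R, Z) = (1.503)·22 = 33.066
Cov(A, Y) = 26.488 + 3.1878 + 33.066 = 62.7418.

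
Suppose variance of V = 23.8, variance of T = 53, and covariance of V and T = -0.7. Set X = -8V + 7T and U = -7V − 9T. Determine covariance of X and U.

covariance of X and U = -2022.3

By bilinearity, covariance of X and U = ac·variance of V + bd·variance of T + (ad+bc)·covariance of V and T, with a=-8, b=7, c=-7, d=-9.
ac·variance of V = (-8)·(-7)·23.8 = 1332.8
bd·variance of T = 7·(-9)·53 = -3339
(ad+bc)·covariance of V and T = (23)·(-0.7) = -16.1
covariance of X and U = 1332.8 + (-3339) + (-16.1) = -2022.3.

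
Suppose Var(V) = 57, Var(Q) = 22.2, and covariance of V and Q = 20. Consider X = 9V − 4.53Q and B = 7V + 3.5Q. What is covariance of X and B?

By bilinearity, covariance of X and B = ac·Var(V) + bd·Var(Q) + (ad+bc)·covariance of V and Q, with a=9, b=-4.53, c=7, d=3.5.
ac·Var(V) = 9·7·57 = 3591
bd·Var(Q) = (-4.53)·3.5·22.2 = -351.981
(ad+bc)·covariance of V and Q = (-0.21)·20 = -4.2
covariance of X and B = 3591 + (-351.981) + (-4.2) = 3234.819.

covariance of X and B = 3234.819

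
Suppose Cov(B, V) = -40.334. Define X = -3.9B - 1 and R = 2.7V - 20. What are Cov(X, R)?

Cov(X, R) = a·c·Cov(B, V) = (-3.9)·2.7·(-40.334) = 424.71702. Additive constants drop out.

Cov(X, R) = 424.71702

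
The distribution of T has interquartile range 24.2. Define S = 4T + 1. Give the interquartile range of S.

Under S = aT + b, IQR(S) = |a|·IQR(T) = |4|·24.2 = 96.8 (shifts cancel; spread scales by |a|).

IQR(S) = 96.8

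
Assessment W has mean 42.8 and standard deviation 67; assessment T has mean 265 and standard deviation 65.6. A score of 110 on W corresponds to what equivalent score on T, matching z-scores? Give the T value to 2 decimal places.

z = (110 − 42.8)/67 ≈ 1.003.
T = 265 + z·65.6 = 265 + (110 − 42.8)·65.6/67 ≈ 330.80.

T = 330.80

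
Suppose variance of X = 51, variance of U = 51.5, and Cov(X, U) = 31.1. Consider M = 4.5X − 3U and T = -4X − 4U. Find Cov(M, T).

By bilinearity, Cov(M, T) = ac·variance of X + bd·variance of U + (ad+bc)·Cov(X, U), with a=4.5, b=-3, c=-4, d=-4.
ac·variance of X = 4.5·(-4)·51 = -918
bd·variance of U = (-3)·(-4)·51.5 = 618
(ad+bc)·Cov(X, U) = (-6)·31.1 = -186.6
Cov(M, T) = -918 + 618 + (-186.6) = -486.6.

Cov(M, T) = -486.6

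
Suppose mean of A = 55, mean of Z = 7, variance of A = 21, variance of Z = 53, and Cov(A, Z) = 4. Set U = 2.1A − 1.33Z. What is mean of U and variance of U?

mean of U = 106.19, variance of U = 164.0177

mean of U = 2.1·mean of A + (-1.33)·mean of Z = 2.1·55 + (-1.33)·7 = 106.19.
variance of U = a²·variance of A + b²·variance of Z + 2ab·Cov(A, Z) with a = 2.1, b = -1.33.
= 2.1²·21 + (-1.33)²·53 + 2·2.1·(-1.33)·4
= 92.61 + 93.7517 + (-22.344) = 164.0177.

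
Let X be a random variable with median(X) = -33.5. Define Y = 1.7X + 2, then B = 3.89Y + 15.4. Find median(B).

median(B) = -198.3555

median(Y) = 1.7·(-33.5) + 2 = -54.95.
median(B) = 3.89·(-54.95) + 15.4 = -198.3555.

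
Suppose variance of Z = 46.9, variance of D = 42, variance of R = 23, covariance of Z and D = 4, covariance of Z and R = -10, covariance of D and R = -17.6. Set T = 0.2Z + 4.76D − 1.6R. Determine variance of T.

variance of T = a²·variance of Z + b²·variance of D + c²·variance of R + 2ab·covariance of Z and D + 2ac·covariance of Z and R + 2bc·covariance of D and R, with a = 0.2, b = 4.76, c = -1.6.
= 1.876 + 951.6192 + 58.88 + 7.616 + 6.4 + 268.0832
= 1294.4744.

variance of T = 1294.4744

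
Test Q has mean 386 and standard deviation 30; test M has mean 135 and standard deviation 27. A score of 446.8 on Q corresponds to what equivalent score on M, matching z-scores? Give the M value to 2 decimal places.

M = 189.72

z = (446.8 − 386)/30 ≈ 2.0267.
M = 135 + z·27 = 135 + (446.8 − 386)·27/30 = 189.72.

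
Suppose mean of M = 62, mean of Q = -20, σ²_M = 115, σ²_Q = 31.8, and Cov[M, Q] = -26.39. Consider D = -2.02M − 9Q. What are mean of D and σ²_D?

mean of D = 54.76, σ²_D = 2085.5056

mean of D = (-2.02)·mean of M + (-9)·mean of Q = (-2.02)·62 + (-9)·(-20) = 54.76.
σ²_D = a²·σ²_M + b²·σ²_Q + 2ab·Cov[M, Q] with a = -2.02, b = -9.
= (-2.02)²·115 + (-9)²·31.8 + 2·(-2.02)·(-9)·(-26.39)
= 469.246 + 2575.8 + (-959.5404) = 2085.5056.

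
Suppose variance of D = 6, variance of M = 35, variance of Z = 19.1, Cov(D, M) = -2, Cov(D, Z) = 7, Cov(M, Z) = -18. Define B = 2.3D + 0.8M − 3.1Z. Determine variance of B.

variance of B = 219.791

variance of B = a²·variance of D + b²·variance of M + c²·variance of Z + 2ab·Cov(D, M) + 2ac·Cov(D, Z) + 2bc·Cov(M, Z), with a = 2.3, b = 0.8, c = -3.1.
= 31.74 + 22.4 + 183.551 + (-7.36) + (-99.82) + 89.28
= 219.791.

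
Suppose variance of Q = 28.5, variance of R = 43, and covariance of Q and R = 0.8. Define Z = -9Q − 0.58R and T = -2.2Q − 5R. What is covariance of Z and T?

By bilinearity, covariance of Z and T = ac·variance of Q + bd·variance of R + (ad+bc)·covariance of Q and R, with a=-9, b=-0.58, c=-2.2, d=-5.
ac·variance of Q = (-9)·(-2.2)·28.5 = 564.3
bd·variance of R = (-0.58)·(-5)·43 = 124.7
(ad+bc)·covariance of Q and R = (46.276)·0.8 = 37.0208
covariance of Z and T = 564.3 + 124.7 + 37.0208 = 726.0208.

covariance of Z and T = 726.0208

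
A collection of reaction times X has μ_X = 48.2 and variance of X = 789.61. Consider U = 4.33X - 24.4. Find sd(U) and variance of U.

U = 4.33X - 24.4 is linear with a = 4.33, b = -24.4.
sd(X) = √789.61 = 28.1.
sd(U) = |a|·sd(X) = |4.33|·28.1 = 121.673.
variance of U = a²·variance of X = 4.33²·789.61 = 14804.318929 (the additive constant -24.4 does not affect variance).

sd(U) = 121.673, variance of U = 14804.318929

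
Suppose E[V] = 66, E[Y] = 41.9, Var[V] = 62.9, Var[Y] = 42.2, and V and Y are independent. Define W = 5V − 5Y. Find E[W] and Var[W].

E[W] = 5·E[V] + (-5)·E[Y] = 5·66 + (-5)·41.9 = 120.5.
Var[W] = a²·Var[V] + b²·Var[Y] + 2ab·Cov(V, Y) with a = 5, b = -5.
Independence gives Cov(V, Y) = 0.
= 5²·62.9 + (-5)²·42.2 + 2·5·(-5)·0
= 1572.5 + 1055 + 0 = 2627.5.

E[W] = 120.5, Var[W] = 2627.5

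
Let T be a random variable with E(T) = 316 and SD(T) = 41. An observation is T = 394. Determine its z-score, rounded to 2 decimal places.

z = (T − E(T)) / SD(T) = (394 − 316) / 41 ≈ 1.90.

z = 1.90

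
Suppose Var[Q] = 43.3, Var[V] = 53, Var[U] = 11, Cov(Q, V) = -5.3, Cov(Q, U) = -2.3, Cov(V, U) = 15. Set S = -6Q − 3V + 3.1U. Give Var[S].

Var[S] = 1757.27

Var[S] = a²·Var[Q] + b²·Var[V] + c²·Var[U] + 2ab·Cov(Q, V) + 2ac·Cov(Q, U) + 2bc·Cov(V, U), with a = -6, b = -3, c = 3.1.
= 1558.8 + 477 + 105.71 + (-190.8) + 85.56 + (-279)
= 1757.27.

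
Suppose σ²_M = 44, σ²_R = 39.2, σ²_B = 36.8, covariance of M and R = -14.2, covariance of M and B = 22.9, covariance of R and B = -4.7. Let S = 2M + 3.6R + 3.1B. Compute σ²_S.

σ²_S = a²·σ²_M + b²·σ²_R + c²·σ²_B + 2ab·covariance of M and R + 2ac·covariance of M and B + 2bc·covariance of R and B, with a = 2, b = 3.6, c = 3.1.
= 176 + 508.032 + 353.648 + (-204.48) + 283.96 + (-104.904)
= 1012.256.

σ²_S = 1012.256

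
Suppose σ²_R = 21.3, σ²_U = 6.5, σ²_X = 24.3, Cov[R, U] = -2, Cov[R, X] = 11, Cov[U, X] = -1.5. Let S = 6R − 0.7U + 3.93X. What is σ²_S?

σ²_S = a²·σ²_R + b²·σ²_U + c²·σ²_X + 2ab·Cov[R, U] + 2ac·Cov[R, X] + 2bc·Cov[U, X], with a = 6, b = -0.7, c = 3.93.
= 766.8 + 3.185 + 375.31107 + 16.8 + 518.76 + 8.253
= 1689.10907.

σ²_S = 1689.10907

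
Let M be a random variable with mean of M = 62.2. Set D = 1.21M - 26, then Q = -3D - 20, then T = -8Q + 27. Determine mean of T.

mean of T = 1369.288

mean of D = 1.21·62.2 + (-26) = 49.262.
mean of Q = (-3)·49.262 + (-20) = -167.786.
mean of T = (-8)·(-167.786) + 27 = 1369.288.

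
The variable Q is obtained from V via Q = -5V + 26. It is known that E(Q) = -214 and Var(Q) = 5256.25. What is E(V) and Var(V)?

From Q = -5V + 26: E(Q) = a·E(V) + b, so E(V) = (E(Q) − b)/a = (-214 − 26)/(-5) = 48.
Var(Q) = a²·Var(V), so Var(V) = 5256.25/(-5)² = 210.25.

E(V) = 48, Var(V) = 210.25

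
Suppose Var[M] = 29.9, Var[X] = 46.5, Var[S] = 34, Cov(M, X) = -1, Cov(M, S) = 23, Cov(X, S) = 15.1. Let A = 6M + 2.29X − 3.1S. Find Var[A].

Var[A] = a²·Var[M] + b²·Var[X] + c²·Var[S] + 2ab·Cov(M, X) + 2ac·Cov(M, S) + 2bc·Cov(X, S), with a = 6, b = 2.29, c = -3.1.
= 1076.4 + 243.85065 + 326.74 + (-27.48) + (-855.6) + (-214.3898)
= 549.52085.

Var[A] = 549.52085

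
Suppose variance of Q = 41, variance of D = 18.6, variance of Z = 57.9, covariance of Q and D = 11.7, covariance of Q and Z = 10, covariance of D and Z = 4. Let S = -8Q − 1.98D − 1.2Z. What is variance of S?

variance of S = a²·variance of Q + b²·variance of D + c²·variance of Z + 2ab·covariance of Q and D + 2ac·covariance of Q and Z + 2bc·covariance of D and Z, with a = -8, b = -1.98, c = -1.2.
= 2624 + 72.91944 + 83.376 + 370.656 + 192 + 19.008
= 3361.95944.

variance of S = 3361.95944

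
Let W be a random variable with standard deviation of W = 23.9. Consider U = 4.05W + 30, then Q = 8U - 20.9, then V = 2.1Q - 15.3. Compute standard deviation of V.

standard deviation of U = |4.05|·23.9 = 96.795.
standard deviation of Q = |8|·96.795 = 774.36.
standard deviation of V = |2.1|·774.36 = 1626.156.

standard deviation of V = 1626.156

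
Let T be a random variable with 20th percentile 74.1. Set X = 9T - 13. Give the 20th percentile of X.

Since a = 9 > 0 the transformation is increasing, so the 20th percentile of X = a·(P_{20} of T) + b = 9·74.1 + (-13) = 653.9.

20th percentile of X = 653.9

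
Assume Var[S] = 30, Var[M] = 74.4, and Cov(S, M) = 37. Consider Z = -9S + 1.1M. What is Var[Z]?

Var[Z] = a²·Var[S] + b²·Var[M] + 2ab·Cov(S, M) with a = -9, b = 1.1.
= (-9)²·30 + 1.1²·74.4 + 2·(-9)·1.1·37
= 2430 + 90.024 + (-732.6) = 1787.424.

Var[Z] = 1787.424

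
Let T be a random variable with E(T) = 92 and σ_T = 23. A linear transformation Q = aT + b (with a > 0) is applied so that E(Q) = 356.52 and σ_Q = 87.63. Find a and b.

a = 3.81, b = 6

σ_Q = a·σ_T (a > 0), so a = 87.63/23 = 3.81.
E(Q) = a·E(T) + b, so b = 356.52 − 3.81·92 = 6.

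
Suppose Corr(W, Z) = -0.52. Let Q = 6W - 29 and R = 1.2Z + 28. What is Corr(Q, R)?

Corr(Q, R) = -0.52

Linear rescalings preserve correlation up to sign; here the slopes 6 and 1.2 have the same sign, so Corr(Q, R) = Corr(W, Z) = -0.52.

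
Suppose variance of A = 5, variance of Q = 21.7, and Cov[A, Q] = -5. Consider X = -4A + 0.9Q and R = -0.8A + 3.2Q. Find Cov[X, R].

Cov[X, R] = 146.096

By bilinearity, Cov[X, R] = ac·variance of A + bd·variance of Q + (ad+bc)·Cov[A, Q], with a=-4, b=0.9, c=-0.8, d=3.2.
ac·variance of A = (-4)·(-0.8)·5 = 16
bd·variance of Q = 0.9·3.2·21.7 = 62.496
(ad+bc)·Cov[A, Q] = (-13.52)·(-5) = 67.6
Cov[X, R] = 16 + 62.496 + 67.6 = 146.096.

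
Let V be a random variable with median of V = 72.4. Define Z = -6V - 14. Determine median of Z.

median of Z = -448.4

A linear map preserves order up to sign, so median of Z = a·median of V + b = (-6)·72.4 + (-14) = -448.4.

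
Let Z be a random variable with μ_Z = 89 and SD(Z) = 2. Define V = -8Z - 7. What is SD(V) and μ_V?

SD(V) = 16, μ_V = -719

V = -8Z - 7 is linear with a = -8, b = -7.
SD(V) = |a|·SD(Z) = |-8|·2 = 16.
μ_V = a·μ_Z + b = (-8)·89 + (-7) = -719.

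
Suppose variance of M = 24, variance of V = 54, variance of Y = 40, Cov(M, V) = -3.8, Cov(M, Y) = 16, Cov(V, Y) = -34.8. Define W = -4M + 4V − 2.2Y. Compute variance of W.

variance of W = a²·variance of M + b²·variance of V + c²·variance of Y + 2ab·Cov(M, V) + 2ac·Cov(M, Y) + 2bc·Cov(V, Y), with a = -4, b = 4, c = -2.2.
= 384 + 864 + 193.6 + 121.6 + 281.6 + 612.48
= 2457.28.

variance of W = 2457.28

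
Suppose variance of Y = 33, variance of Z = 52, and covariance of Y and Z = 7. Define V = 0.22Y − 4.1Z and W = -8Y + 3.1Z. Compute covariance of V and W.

covariance of V and W = -484.626

By bilinearity, covariance of V and W = ac·variance of Y + bd·variance of Z + (ad+bc)·covariance of Y and Z, with a=0.22, b=-4.1, c=-8, d=3.1.
ac·variance of Y = 0.22·(-8)·33 = -58.08
bd·variance of Z = (-4.1)·3.1·52 = -660.92
(ad+bc)·covariance of Y and Z = (33.482)·7 = 234.374
covariance of V and W = -58.08 + (-660.92) + 234.374 = -484.626.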